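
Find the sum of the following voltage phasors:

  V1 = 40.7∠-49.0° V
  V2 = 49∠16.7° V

Step 1 — Convert each phasor to rectangular form:
  V1 = 40.7·(cos(-49.0°) + j·sin(-49.0°)) = 26.7 - j30.72 V
  V2 = 49·(cos(16.7°) + j·sin(16.7°)) = 46.93 + j14.08 V
Step 2 — Sum components: V_total = 73.63 - j16.64 V.
Step 3 — Convert to polar: |V_total| = 75.49 V, ∠V_total = -12.7°.

V_total = 75.49∠-12.7° V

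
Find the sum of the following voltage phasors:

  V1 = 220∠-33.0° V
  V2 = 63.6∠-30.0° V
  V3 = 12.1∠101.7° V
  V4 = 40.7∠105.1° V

Step 1 — Convert each phasor to rectangular form:
  V1 = 220·(cos(-33.0°) + j·sin(-33.0°)) = 184.5 - j119.8 V
  V2 = 63.6·(cos(-30.0°) + j·sin(-30.0°)) = 55.08 - j31.8 V
  V3 = 12.1·(cos(101.7°) + j·sin(101.7°)) = -2.454 + j11.85 V
  V4 = 40.7·(cos(105.1°) + j·sin(105.1°)) = -10.6 + j39.29 V
Step 2 — Sum components: V_total = 226.5 - j100.5 V.
Step 3 — Convert to polar: |V_total| = 247.8 V, ∠V_total = -23.9°.

V_total = 247.8∠-23.9° V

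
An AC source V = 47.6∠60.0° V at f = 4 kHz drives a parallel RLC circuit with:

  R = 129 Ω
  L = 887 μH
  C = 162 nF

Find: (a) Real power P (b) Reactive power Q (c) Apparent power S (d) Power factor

Step 1 — Angular frequency: ω = 2π·f = 2π·4000 = 2.513e+04 rad/s.
Step 2 — Component impedances:
  R: Z = R = 129 Ω
  L: Z = jωL = j·2.513e+04·0.000887 = 0 + j22.29 Ω
  C: Z = 1/(jωC) = -j/(ω·C) = 0 - j245.6 Ω
Step 3 — Parallel combination: 1/Z_total = 1/R + 1/L + 1/C; Z_total = 4.498 + j23.66 Ω = 24.09∠79.2° Ω.
Step 4 — Source phasor: V = 47.6∠60.0° V = 23.8 + j41.22 V.
Step 5 — Current: I = V / Z = 1.866 - j0.6512 A = 1.976∠-19.2° A.
Step 6 — Complex power: S = V·I* = 17.56 + j92.41 VA.
Step 7 — Real power: P = Re(S) = 17.56 W.
Step 8 — Reactive power: Q = Im(S) = 92.41 VAR.
Step 9 — Apparent power: |S| = 94.07 VA.
Step 10 — Power factor: PF = P/|S| = 0.1867 (lagging).

(a) P = 17.56 W  (b) Q = 92.41 VAR  (c) S = 94.07 VA  (d) PF = 0.1867 (lagging)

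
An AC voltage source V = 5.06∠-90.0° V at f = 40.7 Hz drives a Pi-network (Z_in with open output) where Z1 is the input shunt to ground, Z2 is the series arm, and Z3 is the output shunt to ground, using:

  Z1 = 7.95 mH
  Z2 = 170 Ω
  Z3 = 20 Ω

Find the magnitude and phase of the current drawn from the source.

Step 1 — Angular frequency: ω = 2π·f = 2π·40.7 = 255.7 rad/s.
Step 2 — Component impedances:
  Z1: Z = jωL = j·255.7·0.00795 = 0 + j2.033 Ω
  Z2: Z = R = 170 Ω
  Z3: Z = R = 20 Ω
Step 3 — With open output, the series arm Z2 and the output shunt Z3 appear in series to ground: Z2 + Z3 = 190 Ω.
Step 4 — Parallel with input shunt Z1: Z_in = Z1 || (Z2 + Z3) = 0.02175 + j2.033 Ω = 2.033∠89.4° Ω.
Step 5 — Source phasor: V = 5.06∠-90.0° V = 0 - j5.06 V.
Step 6 — Ohm's law: I = V / Z_total = (0 - j5.06) / (0.02175 + j2.033) = -2.489 - j0.02663 A.
Step 7 — Convert to polar: |I| = 2.489 A, ∠I = -179.4°.

I = 2.489∠-179.4° A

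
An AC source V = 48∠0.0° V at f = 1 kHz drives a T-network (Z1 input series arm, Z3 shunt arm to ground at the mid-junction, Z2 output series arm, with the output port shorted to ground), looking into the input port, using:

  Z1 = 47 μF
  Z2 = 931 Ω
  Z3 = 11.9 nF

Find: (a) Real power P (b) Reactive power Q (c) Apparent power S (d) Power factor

Step 1 — Angular frequency: ω = 2π·f = 2π·1000 = 6283 rad/s.
Step 2 — Component impedances:
  Z1: Z = 1/(jωC) = -j/(ω·C) = 0 - j3.386 Ω
  Z2: Z = R = 931 Ω
  Z3: Z = 1/(jωC) = -j/(ω·C) = 0 - j1.337e+04 Ω
Step 3 — With the output port shorted to ground, the output series arm Z2 runs from the junction to ground; the shunt arm Z3 also runs from the junction to ground. They appear in parallel: Z3 || Z2 = 926.5 - j64.5 Ω.
Step 4 — Series with input arm Z1: Z_in = Z1 + (Z3 || Z2) = 926.5 - j67.88 Ω = 929∠-4.2° Ω.
Step 5 — Source phasor: V = 48∠0.0° V = 48 V.
Step 6 — Current: I = V / Z = 0.05153 + j0.003775 A = 0.05167∠4.2° A.
Step 7 — Complex power: S = V·I* = 2.473 - j0.1812 VA.
Step 8 — Real power: P = Re(S) = 2.473 W.
Step 9 — Reactive power: Q = Im(S) = -0.1812 VAR.
Step 10 — Apparent power: |S| = 2.48 VA.
Step 11 — Power factor: PF = P/|S| = 0.9973 (leading).

(a) P = 2.473 W  (b) Q = -0.1812 VAR  (c) S = 2.48 VA  (d) PF = 0.9973 (leading)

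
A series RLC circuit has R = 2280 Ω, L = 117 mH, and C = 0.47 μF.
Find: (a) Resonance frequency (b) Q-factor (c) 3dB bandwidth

Step 1 — Resonance condition Im(Z)=0 gives ω₀ = 1/√(LC).
Step 2 — ω₀ = 1/√(0.117·4.7e-07) = 4264 rad/s.
Step 3 — f₀ = ω₀/(2π) = 678.7 Hz.
Step 4 — Series Q: Q = ω₀L/R = 4264·0.117/2280 = 0.2188.
Step 5 — 3dB bandwidth: Δω = ω₀/Q = 1.949e+04 rad/s; BW = Δω/(2π) = 3101 Hz.

(a) f₀ = 678.7 Hz  (b) Q = 0.2188  (c) BW = 3101 Hz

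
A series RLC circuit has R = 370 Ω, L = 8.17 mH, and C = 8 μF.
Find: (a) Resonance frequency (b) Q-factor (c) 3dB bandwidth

Step 1 — Resonance: ω₀ = 1/√(LC) = 1/√(0.00817·8e-06) = 3912 rad/s.
Step 2 — f₀ = ω₀/(2π) = 622.5 Hz.
Step 3 — Series Q: Q = ω₀L/R = 3912·0.00817/370 = 0.08637.
Step 4 — Bandwidth: Δω = ω₀/Q = 4.529e+04 rad/s; BW = Δω/(2π) = 7208 Hz.

(a) f₀ = 622.5 Hz  (b) Q = 0.08637  (c) BW = 7208 Hz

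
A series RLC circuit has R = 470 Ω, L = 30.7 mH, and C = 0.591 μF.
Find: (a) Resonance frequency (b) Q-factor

Step 1 — Resonance condition Im(Z)=0 gives ω₀ = 1/√(LC).
Step 2 — ω₀ = 1/√(0.0307·5.91e-07) = 7424 rad/s.
Step 3 — f₀ = ω₀/(2π) = 1182 Hz.
Step 4 — Series Q: Q = ω₀L/R = 7424·0.0307/470 = 0.4849.

(a) f₀ = 1182 Hz  (b) Q = 0.4849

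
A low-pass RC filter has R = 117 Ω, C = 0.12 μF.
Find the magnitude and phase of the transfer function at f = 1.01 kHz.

Step 1 — Angular frequency: ω = 2π·1010 = 6346 rad/s.
Step 2 — Transfer function: H(jω) = 1/(1 + jωRC).
Step 3 — Denominator: 1 + jωRC = 1 + j·6346·117·1.2e-07 = 1 + j0.0891.
Step 4 — H = 0.9921 - j0.0884.
Step 5 — Magnitude: |H| = 0.9961 (-0.0 dB); phase: φ = -5.1°.

|H| = 0.9961 (-0.0 dB), φ = -5.1°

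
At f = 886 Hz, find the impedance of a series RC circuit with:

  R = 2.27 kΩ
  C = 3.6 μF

Step 1 — Angular frequency: ω = 2π·f = 2π·886 = 5567 rad/s.
Step 2 — Component impedances:
  R: Z = R = 2270 Ω
  C: Z = 1/(jωC) = -j/(ω·C) = 0 - j49.9 Ω
Step 3 — Series combination: Z_total = R + C = 2270 - j49.9 Ω = 2271∠-1.3° Ω.

Z = 2270 - j49.9 Ω = 2271∠-1.3° Ω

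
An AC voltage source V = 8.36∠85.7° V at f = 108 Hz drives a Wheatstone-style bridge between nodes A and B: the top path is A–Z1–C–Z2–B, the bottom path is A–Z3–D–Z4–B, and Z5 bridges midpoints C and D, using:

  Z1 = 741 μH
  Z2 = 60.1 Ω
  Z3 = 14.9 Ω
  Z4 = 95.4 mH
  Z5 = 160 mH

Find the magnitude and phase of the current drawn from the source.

Step 1 — Angular frequency: ω = 2π·f = 2π·108 = 678.6 rad/s.
Step 2 — Component impedances:
  Z1: Z = jωL = j·678.6·0.000741 = 0 + j0.5028 Ω
  Z2: Z = R = 60.1 Ω
  Z3: Z = R = 14.9 Ω
  Z4: Z = jωL = j·678.6·0.0954 = 0 + j64.74 Ω
  Z5: Z = jωL = j·678.6·0.16 = 0 + j108.6 Ω
Step 3 — Bridge requires nodal analysis (the Z5 bridge couples midpoints C and D, so the two paths cannot be reduced to a simple series/parallel combination). Setting node B to ground and injecting 1 A at node A, the 3-node admittance system at A, C, D solves to V_A = Z_AB = 33.05 + j24.09 Ω = 40.89∠36.1° Ω.
Step 4 — Source phasor: V = 8.36∠85.7° V = 0.6268 + j8.336 V.
Step 5 — Ohm's law: I = V / Z_total = (0.6268 + j8.336) / (33.05 + j24.09) = 0.1325 + j0.1557 A.
Step 6 — Convert to polar: |I| = 0.2044 A, ∠I = 49.6°.

I = 0.2044∠49.6° A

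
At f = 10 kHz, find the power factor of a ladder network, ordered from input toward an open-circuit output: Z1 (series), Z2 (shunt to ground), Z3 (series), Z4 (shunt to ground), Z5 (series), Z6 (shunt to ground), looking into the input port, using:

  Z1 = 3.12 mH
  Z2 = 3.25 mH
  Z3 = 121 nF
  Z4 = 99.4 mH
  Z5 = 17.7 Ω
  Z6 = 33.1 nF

Step 1 — Angular frequency: ω = 2π·f = 2π·1e+04 = 6.283e+04 rad/s.
Step 2 — Component impedances:
  Z1: Z = jωL = j·6.283e+04·0.00312 = 0 + j196 Ω
  Z2: Z = jωL = j·6.283e+04·0.00325 = 0 + j204.2 Ω
  Z3: Z = 1/(jωC) = -j/(ω·C) = 0 - j131.5 Ω
  Z4: Z = jωL = j·6.283e+04·0.0994 = 0 + j6245 Ω
  Z5: Z = R = 17.7 Ω
  Z6: Z = 1/(jωC) = -j/(ω·C) = 0 - j480.8 Ω
Step 3 — Ladder network (open output): work backward from the far end, alternating series and parallel combinations. Z_in = 4.303 + j493.1 Ω = 493.1∠89.5° Ω.
Step 4 — Power factor: PF = cos(φ) = Re(Z)/|Z| = 4.3033/493.09 = 0.008727.
Step 5 — Type: Im(Z) = 493.1 ⇒ lagging (phase φ = 89.5°).

PF = 0.008727 (lagging, φ = 89.5°)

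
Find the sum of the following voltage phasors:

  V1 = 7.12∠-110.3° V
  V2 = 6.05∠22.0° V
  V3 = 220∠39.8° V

Step 1 — Convert each phasor to rectangular form:
  V1 = 7.12·(cos(-110.3°) + j·sin(-110.3°)) = -2.47 - j6.678 V
  V2 = 6.05·(cos(22.0°) + j·sin(22.0°)) = 5.609 + j2.266 V
  V3 = 220·(cos(39.8°) + j·sin(39.8°)) = 169 + j140.8 V
Step 2 — Sum components: V_total = 172.2 + j136.4 V.
Step 3 — Convert to polar: |V_total| = 219.7 V, ∠V_total = 38.4°.

V_total = 219.7∠38.4° V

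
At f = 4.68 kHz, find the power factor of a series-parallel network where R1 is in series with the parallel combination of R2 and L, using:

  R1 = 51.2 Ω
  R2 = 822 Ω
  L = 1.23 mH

Step 1 — Angular frequency: ω = 2π·f = 2π·4680 = 2.941e+04 rad/s.
Step 2 — Component impedances:
  R1: Z = R = 51.2 Ω
  R2: Z = R = 822 Ω
  L: Z = jωL = j·2.941e+04·0.00123 = 0 + j36.17 Ω
Step 3 — Parallel branch: R2 || L = 1/(1/R2 + 1/L) = 1.588 + j36.1 Ω.
Step 4 — Series with R1: Z_total = R1 + (R2 || L) = 52.79 + j36.1 Ω = 63.95∠34.4° Ω.
Step 5 — Power factor: PF = cos(φ) = Re(Z)/|Z| = 52.79/63.95 = 0.8255.
Step 6 — Type: Im(Z) = 36.1 ⇒ lagging (phase φ = 34.4°).

PF = 0.8255 (lagging, φ = 34.4°)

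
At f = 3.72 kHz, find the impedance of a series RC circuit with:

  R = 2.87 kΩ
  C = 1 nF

Step 1 — Angular frequency: ω = 2π·f = 2π·3720 = 2.337e+04 rad/s.
Step 2 — Component impedances:
  R: Z = R = 2870 Ω
  C: Z = 1/(jωC) = -j/(ω·C) = 0 - j4.278e+04 Ω
Step 3 — Series combination: Z_total = R + C = 2870 - j4.278e+04 Ω = 4.288e+04∠-86.2° Ω.

Z = 2870 - j4.278e+04 Ω = 4.288e+04∠-86.2° Ω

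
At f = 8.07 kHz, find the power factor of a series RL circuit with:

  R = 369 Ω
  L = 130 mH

Step 1 — Angular frequency: ω = 2π·f = 2π·8070 = 5.071e+04 rad/s.
Step 2 — Component impedances:
  R: Z = R = 369 Ω
  L: Z = jωL = j·5.071e+04·0.13 = 0 + j6592 Ω
Step 3 — Series combination: Z_total = R + L = 369 + j6592 Ω = 6602∠86.8° Ω.
Step 4 — Power factor: PF = cos(φ) = Re(Z)/|Z| = 369/6602 = 0.05589.
Step 5 — Type: Im(Z) = 6592 ⇒ lagging (phase φ = 86.8°).

PF = 0.05589 (lagging, φ = 86.8°)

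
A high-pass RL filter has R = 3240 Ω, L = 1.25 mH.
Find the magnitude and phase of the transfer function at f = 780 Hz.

Step 1 — Angular frequency: ω = 2π·780 = 4901 rad/s.
Step 2 — Transfer function: H(jω) = jωL/(R + jωL).
Step 3 — Numerator jωL = j·6.126; denominator R + jωL = 3240 + j6.126.
Step 4 — H = 3.575e-06 + j0.001891.
Step 5 — Magnitude: |H| = 0.001891 (-54.5 dB); phase: φ = 89.9°.

|H| = 0.001891 (-54.5 dB), φ = 89.9°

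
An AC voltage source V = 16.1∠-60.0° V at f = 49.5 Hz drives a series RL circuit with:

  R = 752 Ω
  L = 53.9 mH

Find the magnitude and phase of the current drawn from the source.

Step 1 — Angular frequency: ω = 2π·f = 2π·49.5 = 311 rad/s.
Step 2 — Component impedances:
  R: Z = R = 752 Ω
  L: Z = jωL = j·311·0.0539 = 0 + j16.76 Ω
Step 3 — Series combination: Z_total = R + L = 752 + j16.76 Ω = 752.2∠1.3° Ω.
Step 4 — Source phasor: V = 16.1∠-60.0° V = 8.05 - j13.94 V.
Step 5 — Ohm's law: I = V / Z_total = (8.05 - j13.94) / (752 + j16.76) = 0.01029 - j0.01877 A.
Step 6 — Convert to polar: |I| = 0.0214 A, ∠I = -61.3°.

I = 0.0214∠-61.3° A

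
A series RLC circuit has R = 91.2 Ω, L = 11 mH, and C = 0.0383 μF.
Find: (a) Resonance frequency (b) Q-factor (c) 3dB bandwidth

Step 1 — Resonance condition Im(Z)=0 gives ω₀ = 1/√(LC).
Step 2 — ω₀ = 1/√(0.011·3.83e-08) = 4.872e+04 rad/s.
Step 3 — f₀ = ω₀/(2π) = 7754 Hz.
Step 4 — Series Q: Q = ω₀L/R = 4.872e+04·0.011/91.2 = 5.876.
Step 5 — 3dB bandwidth: Δω = ω₀/Q = 8291 rad/s; BW = Δω/(2π) = 1320 Hz.

(a) f₀ = 7754 Hz  (b) Q = 5.876  (c) BW = 1320 Hz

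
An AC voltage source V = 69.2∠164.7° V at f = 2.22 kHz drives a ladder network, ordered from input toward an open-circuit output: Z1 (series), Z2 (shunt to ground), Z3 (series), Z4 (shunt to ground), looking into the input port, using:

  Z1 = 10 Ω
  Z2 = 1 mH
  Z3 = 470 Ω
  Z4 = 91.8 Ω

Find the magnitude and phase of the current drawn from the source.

Step 1 — Angular frequency: ω = 2π·f = 2π·2220 = 1.395e+04 rad/s.
Step 2 — Component impedances:
  Z1: Z = R = 10 Ω
  Z2: Z = jωL = j·1.395e+04·0.001 = 0 + j13.95 Ω
  Z3: Z = R = 470 Ω
  Z4: Z = R = 91.8 Ω
Step 3 — Ladder network (open output): work backward from the far end, alternating series and parallel combinations. Z_in = 10.35 + j13.94 Ω = 17.36∠53.4° Ω.
Step 4 — Source phasor: V = 69.2∠164.7° V = -66.75 + j18.26 V.
Step 5 — Ohm's law: I = V / Z_total = (-66.75 + j18.26) / (10.35 + j13.94) = -1.447 + j3.714 A.
Step 6 — Convert to polar: |I| = 3.986 A, ∠I = 111.3°.

I = 3.986∠111.3° A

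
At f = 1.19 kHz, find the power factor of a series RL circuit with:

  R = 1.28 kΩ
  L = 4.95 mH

Step 1 — Angular frequency: ω = 2π·f = 2π·1190 = 7477 rad/s.
Step 2 — Component impedances:
  R: Z = R = 1280 Ω
  L: Z = jωL = j·7477·0.00495 = 0 + j37.01 Ω
Step 3 — Series combination: Z_total = R + L = 1280 + j37.01 Ω = 1281∠1.7° Ω.
Step 4 — Power factor: PF = cos(φ) = Re(Z)/|Z| = 1280/1280.5 = 0.9996.
Step 5 — Type: Im(Z) = 37.01 ⇒ lagging (phase φ = 1.7°).

PF = 0.9996 (lagging, φ = 1.7°)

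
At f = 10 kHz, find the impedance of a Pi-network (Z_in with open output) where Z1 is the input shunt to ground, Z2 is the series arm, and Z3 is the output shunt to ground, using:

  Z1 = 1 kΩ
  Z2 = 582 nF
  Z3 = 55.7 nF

Step 1 — Angular frequency: ω = 2π·f = 2π·1e+04 = 6.283e+04 rad/s.
Step 2 — Component impedances:
  Z1: Z = R = 1000 Ω
  Z2: Z = 1/(jωC) = -j/(ω·C) = 0 - j27.35 Ω
  Z3: Z = 1/(jωC) = -j/(ω·C) = 0 - j285.7 Ω
Step 3 — With open output, the series arm Z2 and the output shunt Z3 appear in series to ground: Z2 + Z3 = 0 - j313.1 Ω.
Step 4 — Parallel with input shunt Z1: Z_in = Z1 || (Z2 + Z3) = 89.27 - j285.1 Ω = 298.8∠-72.6° Ω.

Z = 89.27 - j285.1 Ω = 298.8∠-72.6° Ω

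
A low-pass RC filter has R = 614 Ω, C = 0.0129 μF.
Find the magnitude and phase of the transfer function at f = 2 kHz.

Step 1 — Angular frequency: ω = 2π·2000 = 1.257e+04 rad/s.
Step 2 — Transfer function: H(jω) = 1/(1 + jωRC).
Step 3 — Denominator: 1 + jωRC = 1 + j·1.257e+04·614·1.29e-08 = 1 + j0.09953.
Step 4 — H = 0.9902 - j0.09856.
Step 5 — Magnitude: |H| = 0.9951 (-0.0 dB); phase: φ = -5.7°.

|H| = 0.9951 (-0.0 dB), φ = -5.7°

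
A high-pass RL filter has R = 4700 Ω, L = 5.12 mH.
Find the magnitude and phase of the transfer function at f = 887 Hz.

Step 1 — Angular frequency: ω = 2π·887 = 5573 rad/s.
Step 2 — Transfer function: H(jω) = jωL/(R + jωL).
Step 3 — Numerator jωL = j·28.53; denominator R + jωL = 4700 + j28.53.
Step 4 — H = 3.686e-05 + j0.006071.
Step 5 — Magnitude: |H| = 0.006071 (-44.3 dB); phase: φ = 89.7°.

|H| = 0.006071 (-44.3 dB), φ = 89.7°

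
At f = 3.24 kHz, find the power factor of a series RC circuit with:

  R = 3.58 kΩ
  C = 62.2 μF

Step 1 — Angular frequency: ω = 2π·f = 2π·3240 = 2.036e+04 rad/s.
Step 2 — Component impedances:
  R: Z = R = 3580 Ω
  C: Z = 1/(jωC) = -j/(ω·C) = 0 - j0.7897 Ω
Step 3 — Series combination: Z_total = R + C = 3580 - j0.7897 Ω = 3580∠-0.0° Ω.
Step 4 — Power factor: PF = cos(φ) = Re(Z)/|Z| = 3580/3580 = 1.
Step 5 — Type: Im(Z) = -0.7897 ⇒ leading (phase φ = -0.0°).

PF = 1 (leading, φ = -0.0°)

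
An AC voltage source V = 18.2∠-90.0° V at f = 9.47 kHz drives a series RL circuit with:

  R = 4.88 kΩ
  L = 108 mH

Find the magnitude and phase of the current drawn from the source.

Step 1 — Angular frequency: ω = 2π·f = 2π·9470 = 5.95e+04 rad/s.
Step 2 — Component impedances:
  R: Z = R = 4880 Ω
  L: Z = jωL = j·5.95e+04·0.108 = 0 + j6426 Ω
Step 3 — Series combination: Z_total = R + L = 4880 + j6426 Ω = 8069∠52.8° Ω.
Step 4 — Source phasor: V = 18.2∠-90.0° V = 0 - j18.2 V.
Step 5 — Ohm's law: I = V / Z_total = (0 - j18.2) / (4880 + j6426) = -0.001796 - j0.001364 A.
Step 6 — Convert to polar: |I| = 0.002256 A, ∠I = -142.8°.

I = 0.002256∠-142.8° A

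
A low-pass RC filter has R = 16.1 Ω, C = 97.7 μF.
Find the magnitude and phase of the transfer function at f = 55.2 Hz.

Step 1 — Angular frequency: ω = 2π·55.2 = 346.8 rad/s.
Step 2 — Transfer function: H(jω) = 1/(1 + jωRC).
Step 3 — Denominator: 1 + jωRC = 1 + j·346.8·16.1·9.77e-05 = 1 + j0.5456.
Step 4 — H = 0.7706 - j0.4204.
Step 5 — Magnitude: |H| = 0.8779 (-1.1 dB); phase: φ = -28.6°.

|H| = 0.8779 (-1.1 dB), φ = -28.6°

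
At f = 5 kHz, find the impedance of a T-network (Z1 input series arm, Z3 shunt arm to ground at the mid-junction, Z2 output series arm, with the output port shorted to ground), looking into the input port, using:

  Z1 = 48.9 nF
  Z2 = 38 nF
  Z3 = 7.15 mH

Step 1 — Angular frequency: ω = 2π·f = 2π·5000 = 3.142e+04 rad/s.
Step 2 — Component impedances:
  Z1: Z = 1/(jωC) = -j/(ω·C) = 0 - j650.9 Ω
  Z2: Z = 1/(jωC) = -j/(ω·C) = 0 - j837.7 Ω
  Z3: Z = jωL = j·3.142e+04·0.00715 = 0 + j224.6 Ω
Step 3 — With the output port shorted to ground, the output series arm Z2 runs from the junction to ground; the shunt arm Z3 also runs from the junction to ground. They appear in parallel: Z3 || Z2 = 0 + j306.9 Ω.
Step 4 — Series with input arm Z1: Z_in = Z1 + (Z3 || Z2) = 0 - j344 Ω = 344∠-90.0° Ω.

Z = 0 - j344 Ω = 344∠-90.0° Ω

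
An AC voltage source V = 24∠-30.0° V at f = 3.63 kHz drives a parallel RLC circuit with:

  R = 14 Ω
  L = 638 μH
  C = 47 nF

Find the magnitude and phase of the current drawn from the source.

Step 1 — Angular frequency: ω = 2π·f = 2π·3630 = 2.281e+04 rad/s.
Step 2 — Component impedances:
  R: Z = R = 14 Ω
  L: Z = jωL = j·2.281e+04·0.000638 = 0 + j14.55 Ω
  C: Z = 1/(jωC) = -j/(ω·C) = 0 - j932.9 Ω
Step 3 — Parallel combination: 1/Z_total = 1/R + 1/L + 1/C; Z_total = 7.38 + j6.99 Ω = 10.16∠43.4° Ω.
Step 4 — Source phasor: V = 24∠-30.0° V = 20.78 - j12 V.
Step 5 — Ohm's law: I = V / Z_total = (20.78 - j12) / (7.38 + j6.99) = 0.6728 - j2.263 A.
Step 6 — Convert to polar: |I| = 2.361 A, ∠I = -73.4°.

I = 2.361∠-73.4° A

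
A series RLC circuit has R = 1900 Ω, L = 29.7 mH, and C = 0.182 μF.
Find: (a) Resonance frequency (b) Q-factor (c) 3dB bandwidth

Step 1 — Resonance: ω₀ = 1/√(LC) = 1/√(0.0297·1.82e-07) = 1.36e+04 rad/s.
Step 2 — f₀ = ω₀/(2π) = 2165 Hz.
Step 3 — Series Q: Q = ω₀L/R = 1.36e+04·0.0297/1900 = 0.2126.
Step 4 — Bandwidth: Δω = ω₀/Q = 6.397e+04 rad/s; BW = Δω/(2π) = 1.018e+04 Hz.

(a) f₀ = 2165 Hz  (b) Q = 0.2126  (c) BW = 1.018e+04 Hz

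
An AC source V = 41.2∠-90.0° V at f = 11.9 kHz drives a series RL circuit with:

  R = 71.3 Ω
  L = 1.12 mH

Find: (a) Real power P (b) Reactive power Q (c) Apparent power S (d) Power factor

Step 1 — Angular frequency: ω = 2π·f = 2π·1.19e+04 = 7.477e+04 rad/s.
Step 2 — Component impedances:
  R: Z = R = 71.3 Ω
  L: Z = jωL = j·7.477e+04·0.00112 = 0 + j83.74 Ω
Step 3 — Series combination: Z_total = R + L = 71.3 + j83.74 Ω = 110∠49.6° Ω.
Step 4 — Source phasor: V = 41.2∠-90.0° V = 0 - j41.2 V.
Step 5 — Current: I = V / Z = -0.2852 - j0.2428 A = 0.3746∠-139.6° A.
Step 6 — Complex power: S = V·I* = 10.01 + j11.75 VA.
Step 7 — Real power: P = Re(S) = 10.01 W.
Step 8 — Reactive power: Q = Im(S) = 11.75 VAR.
Step 9 — Apparent power: |S| = 15.43 VA.
Step 10 — Power factor: PF = P/|S| = 0.6483 (lagging).

(a) P = 10.01 W  (b) Q = 11.75 VAR  (c) S = 15.43 VA  (d) PF = 0.6483 (lagging)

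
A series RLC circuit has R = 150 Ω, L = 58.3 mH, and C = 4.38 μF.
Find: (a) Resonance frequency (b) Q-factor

Step 1 — Resonance condition Im(Z)=0 gives ω₀ = 1/√(LC).
Step 2 — ω₀ = 1/√(0.0583·4.38e-06) = 1979 rad/s.
Step 3 — f₀ = ω₀/(2π) = 315 Hz.
Step 4 — Series Q: Q = ω₀L/R = 1979·0.0583/150 = 0.7691.

(a) f₀ = 315 Hz  (b) Q = 0.7691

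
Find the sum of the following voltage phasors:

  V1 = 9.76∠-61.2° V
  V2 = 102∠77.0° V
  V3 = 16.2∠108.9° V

Step 1 — Convert each phasor to rectangular form:
  V1 = 9.76·(cos(-61.2°) + j·sin(-61.2°)) = 4.702 - j8.553 V
  V2 = 102·(cos(77.0°) + j·sin(77.0°)) = 22.95 + j99.39 V
  V3 = 16.2·(cos(108.9°) + j·sin(108.9°)) = -5.247 + j15.33 V
Step 2 — Sum components: V_total = 22.4 + j106.2 V.
Step 3 — Convert to polar: |V_total| = 108.5 V, ∠V_total = 78.1°.

V_total = 108.5∠78.1° V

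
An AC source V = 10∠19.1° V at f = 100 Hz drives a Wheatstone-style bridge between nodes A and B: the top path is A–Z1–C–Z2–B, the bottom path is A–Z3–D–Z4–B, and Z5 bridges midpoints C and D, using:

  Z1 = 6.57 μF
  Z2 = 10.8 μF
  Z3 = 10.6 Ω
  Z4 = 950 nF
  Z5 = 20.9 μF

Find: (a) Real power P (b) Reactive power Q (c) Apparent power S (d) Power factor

Step 1 — Angular frequency: ω = 2π·f = 2π·100 = 628.3 rad/s.
Step 2 — Component impedances:
  Z1: Z = 1/(jωC) = -j/(ω·C) = 0 - j242.2 Ω
  Z2: Z = 1/(jωC) = -j/(ω·C) = 0 - j147.4 Ω
  Z3: Z = R = 10.6 Ω
  Z4: Z = 1/(jωC) = -j/(ω·C) = 0 - j1675 Ω
  Z5: Z = 1/(jωC) = -j/(ω·C) = 0 - j76.15 Ω
Step 3 — Bridge requires nodal analysis (the Z5 bridge couples midpoints C and D, so the two paths cannot be reduced to a simple series/parallel combination). Setting node B to ground and injecting 1 A at node A, the 3-node admittance system at A, C, D solves to V_A = Z_AB = 6.557 - j183.1 Ω = 183.2∠-87.9° Ω.
Step 4 — Source phasor: V = 10∠19.1° V = 9.449 + j3.272 V.
Step 5 — Current: I = V / Z = -0.016 + j0.05218 A = 0.05458∠107.0° A.
Step 6 — Complex power: S = V·I* = 0.01953 - j0.5454 VA.
Step 7 — Real power: P = Re(S) = 0.01953 W.
Step 8 — Reactive power: Q = Im(S) = -0.5454 VAR.
Step 9 — Apparent power: |S| = 0.5458 VA.
Step 10 — Power factor: PF = P/|S| = 0.03579 (leading).

(a) P = 0.01953 W  (b) Q = -0.5454 VAR  (c) S = 0.5458 VA  (d) PF = 0.03579 (leading)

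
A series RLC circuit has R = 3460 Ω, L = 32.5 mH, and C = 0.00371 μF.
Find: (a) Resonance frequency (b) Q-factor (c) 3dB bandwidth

Step 1 — Resonance condition Im(Z)=0 gives ω₀ = 1/√(LC).
Step 2 — ω₀ = 1/√(0.0325·3.71e-09) = 9.107e+04 rad/s.
Step 3 — f₀ = ω₀/(2π) = 1.449e+04 Hz.
Step 4 — Series Q: Q = ω₀L/R = 9.107e+04·0.0325/3460 = 0.8554.
Step 5 — 3dB bandwidth: Δω = ω₀/Q = 1.065e+05 rad/s; BW = Δω/(2π) = 1.694e+04 Hz.

(a) f₀ = 1.449e+04 Hz  (b) Q = 0.8554  (c) BW = 1.694e+04 Hz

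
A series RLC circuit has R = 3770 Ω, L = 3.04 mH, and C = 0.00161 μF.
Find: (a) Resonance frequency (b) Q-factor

Step 1 — Resonance condition Im(Z)=0 gives ω₀ = 1/√(LC).
Step 2 — ω₀ = 1/√(0.00304·1.61e-09) = 4.52e+05 rad/s.
Step 3 — f₀ = ω₀/(2π) = 7.194e+04 Hz.
Step 4 — Series Q: Q = ω₀L/R = 4.52e+05·0.00304/3770 = 0.3645.

(a) f₀ = 7.194e+04 Hz  (b) Q = 0.3645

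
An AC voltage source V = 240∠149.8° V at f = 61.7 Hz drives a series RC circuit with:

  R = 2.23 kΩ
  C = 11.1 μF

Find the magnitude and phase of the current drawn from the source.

Step 1 — Angular frequency: ω = 2π·f = 2π·61.7 = 387.7 rad/s.
Step 2 — Component impedances:
  R: Z = R = 2230 Ω
  C: Z = 1/(jωC) = -j/(ω·C) = 0 - j232.4 Ω
Step 3 — Series combination: Z_total = R + C = 2230 - j232.4 Ω = 2242∠-5.9° Ω.
Step 4 — Source phasor: V = 240∠149.8° V = -207.4 + j120.7 V.
Step 5 — Ohm's law: I = V / Z_total = (-207.4 + j120.7) / (2230 - j232.4) = -0.0976 + j0.04397 A.
Step 6 — Convert to polar: |I| = 0.107 A, ∠I = 155.7°.

I = 0.107∠155.7° A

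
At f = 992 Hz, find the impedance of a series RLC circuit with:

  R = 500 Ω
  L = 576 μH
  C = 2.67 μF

Step 1 — Angular frequency: ω = 2π·f = 2π·992 = 6233 rad/s.
Step 2 — Component impedances:
  R: Z = R = 500 Ω
  L: Z = jωL = j·6233·0.000576 = 0 + j3.59 Ω
  C: Z = 1/(jωC) = -j/(ω·C) = 0 - j60.09 Ω
Step 3 — Series combination: Z_total = R + L + C = 500 - j56.5 Ω = 503.2∠-6.4° Ω.

Z = 500 - j56.5 Ω = 503.2∠-6.4° Ω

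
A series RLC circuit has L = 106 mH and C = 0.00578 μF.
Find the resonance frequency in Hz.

Step 1 — Resonance condition Im(Z)=0 gives ω₀ = 1/√(LC).
Step 2 — ω₀ = 1/√(0.106·5.78e-09) = 4.04e+04 rad/s.
Step 3 — f₀ = ω₀/(2π) = 6430 Hz.

f₀ = 6430 Hz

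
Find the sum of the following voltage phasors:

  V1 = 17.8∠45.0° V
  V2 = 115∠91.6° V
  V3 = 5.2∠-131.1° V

Step 1 — Convert each phasor to rectangular form:
  V1 = 17.8·(cos(45.0°) + j·sin(45.0°)) = 12.59 + j12.59 V
  V2 = 115·(cos(91.6°) + j·sin(91.6°)) = -3.211 + j115 V
  V3 = 5.2·(cos(-131.1°) + j·sin(-131.1°)) = -3.418 - j3.919 V
Step 2 — Sum components: V_total = 5.957 + j123.6 V.
Step 3 — Convert to polar: |V_total| = 123.8 V, ∠V_total = 87.2°.

V_total = 123.8∠87.2° V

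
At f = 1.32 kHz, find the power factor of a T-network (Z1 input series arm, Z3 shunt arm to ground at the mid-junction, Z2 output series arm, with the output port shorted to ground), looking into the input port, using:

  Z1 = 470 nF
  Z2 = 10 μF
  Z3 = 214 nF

Step 1 — Angular frequency: ω = 2π·f = 2π·1320 = 8294 rad/s.
Step 2 — Component impedances:
  Z1: Z = 1/(jωC) = -j/(ω·C) = 0 - j256.5 Ω
  Z2: Z = 1/(jωC) = -j/(ω·C) = 0 - j12.06 Ω
  Z3: Z = 1/(jωC) = -j/(ω·C) = 0 - j563.4 Ω
Step 3 — With the output port shorted to ground, the output series arm Z2 runs from the junction to ground; the shunt arm Z3 also runs from the junction to ground. They appear in parallel: Z3 || Z2 = 0 - j11.8 Ω.
Step 4 — Series with input arm Z1: Z_in = Z1 + (Z3 || Z2) = 0 - j268.3 Ω = 268.3∠-90.0° Ω.
Step 5 — Power factor: PF = cos(φ) = Re(Z)/|Z| = 0/268.3 = 0.
Step 6 — Type: Im(Z) = -268.3 ⇒ leading (phase φ = -90.0°).

PF = 0 (leading, φ = -90.0°)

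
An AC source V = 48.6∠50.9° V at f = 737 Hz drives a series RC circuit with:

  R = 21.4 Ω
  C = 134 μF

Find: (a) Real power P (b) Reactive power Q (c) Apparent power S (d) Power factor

Step 1 — Angular frequency: ω = 2π·f = 2π·737 = 4631 rad/s.
Step 2 — Component impedances:
  R: Z = R = 21.4 Ω
  C: Z = 1/(jωC) = -j/(ω·C) = 0 - j1.612 Ω
Step 3 — Series combination: Z_total = R + C = 21.4 - j1.612 Ω = 21.46∠-4.3° Ω.
Step 4 — Source phasor: V = 48.6∠50.9° V = 30.65 + j37.72 V.
Step 5 — Current: I = V / Z = 1.292 + j1.86 A = 2.265∠55.2° A.
Step 6 — Complex power: S = V·I* = 109.7 - j8.265 VA.
Step 7 — Real power: P = Re(S) = 109.7 W.
Step 8 — Reactive power: Q = Im(S) = -8.265 VAR.
Step 9 — Apparent power: |S| = 110.1 VA.
Step 10 — Power factor: PF = P/|S| = 0.9972 (leading).

(a) P = 109.7 W  (b) Q = -8.265 VAR  (c) S = 110.1 VA  (d) PF = 0.9972 (leading)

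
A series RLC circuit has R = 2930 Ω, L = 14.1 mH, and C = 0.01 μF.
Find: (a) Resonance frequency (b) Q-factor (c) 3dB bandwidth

Step 1 — Resonance: ω₀ = 1/√(LC) = 1/√(0.0141·1e-08) = 8.422e+04 rad/s.
Step 2 — f₀ = ω₀/(2π) = 1.34e+04 Hz.
Step 3 — Series Q: Q = ω₀L/R = 8.422e+04·0.0141/2930 = 0.4053.
Step 4 — Bandwidth: Δω = ω₀/Q = 2.078e+05 rad/s; BW = Δω/(2π) = 3.307e+04 Hz.

(a) f₀ = 1.34e+04 Hz  (b) Q = 0.4053  (c) BW = 3.307e+04 Hz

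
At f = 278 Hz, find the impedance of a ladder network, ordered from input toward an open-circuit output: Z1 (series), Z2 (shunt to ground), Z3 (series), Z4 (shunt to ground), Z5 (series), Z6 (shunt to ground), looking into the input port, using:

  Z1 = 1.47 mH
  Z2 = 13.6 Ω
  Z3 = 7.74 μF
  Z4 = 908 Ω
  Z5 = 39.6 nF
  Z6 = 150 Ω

Step 1 — Angular frequency: ω = 2π·f = 2π·278 = 1747 rad/s.
Step 2 — Component impedances:
  Z1: Z = jωL = j·1747·0.00147 = 0 + j2.568 Ω
  Z2: Z = R = 13.6 Ω
  Z3: Z = 1/(jωC) = -j/(ω·C) = 0 - j73.97 Ω
  Z4: Z = R = 908 Ω
  Z5: Z = 1/(jωC) = -j/(ω·C) = 0 - j1.446e+04 Ω
  Z6: Z = R = 150 Ω
Step 3 — Ladder network (open output): work backward from the far end, alternating series and parallel combinations. Z_in = 13.4 + j2.54 Ω = 13.64∠10.7° Ω.

Z = 13.4 + j2.54 Ω = 13.64∠10.7° Ω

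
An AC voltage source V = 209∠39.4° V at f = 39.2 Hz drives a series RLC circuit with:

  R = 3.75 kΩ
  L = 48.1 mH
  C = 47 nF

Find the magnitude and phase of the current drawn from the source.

Step 1 — Angular frequency: ω = 2π·f = 2π·39.2 = 246.3 rad/s.
Step 2 — Component impedances:
  R: Z = R = 3750 Ω
  L: Z = jωL = j·246.3·0.0481 = 0 + j11.85 Ω
  C: Z = 1/(jωC) = -j/(ω·C) = 0 - j8.638e+04 Ω
Step 3 — Series combination: Z_total = R + L + C = 3750 - j8.637e+04 Ω = 8.645e+04∠-87.5° Ω.
Step 4 — Source phasor: V = 209∠39.4° V = 161.5 + j132.7 V.
Step 5 — Ohm's law: I = V / Z_total = (161.5 + j132.7) / (3750 - j8.637e+04) = -0.001452 + j0.001933 A.
Step 6 — Convert to polar: |I| = 0.002417 A, ∠I = 126.9°.

I = 0.002417∠126.9° A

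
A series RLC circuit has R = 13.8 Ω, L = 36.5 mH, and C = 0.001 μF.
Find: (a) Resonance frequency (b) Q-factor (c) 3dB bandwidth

Step 1 — Resonance condition Im(Z)=0 gives ω₀ = 1/√(LC).
Step 2 — ω₀ = 1/√(0.0365·1e-09) = 1.655e+05 rad/s.
Step 3 — f₀ = ω₀/(2π) = 2.634e+04 Hz.
Step 4 — Series Q: Q = ω₀L/R = 1.655e+05·0.0365/13.8 = 437.8.
Step 5 — 3dB bandwidth: Δω = ω₀/Q = 378.1 rad/s; BW = Δω/(2π) = 60.17 Hz.

(a) f₀ = 2.634e+04 Hz  (b) Q = 437.8  (c) BW = 60.17 Hz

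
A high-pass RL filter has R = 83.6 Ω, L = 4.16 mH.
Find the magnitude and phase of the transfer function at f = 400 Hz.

Step 1 — Angular frequency: ω = 2π·400 = 2513 rad/s.
Step 2 — Transfer function: H(jω) = jωL/(R + jωL).
Step 3 — Numerator jωL = j·10.46; denominator R + jωL = 83.6 + j10.46.
Step 4 — H = 0.0154 + j0.1231.
Step 5 — Magnitude: |H| = 0.1241 (-18.1 dB); phase: φ = 82.9°.

|H| = 0.1241 (-18.1 dB), φ = 82.9°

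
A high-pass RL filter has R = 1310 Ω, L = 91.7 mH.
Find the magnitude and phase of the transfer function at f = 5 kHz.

Step 1 — Angular frequency: ω = 2π·5000 = 3.142e+04 rad/s.
Step 2 — Transfer function: H(jω) = jωL/(R + jωL).
Step 3 — Numerator jωL = j·2881; denominator R + jωL = 1310 + j2881.
Step 4 — H = 0.8287 + j0.3768.
Step 5 — Magnitude: |H| = 0.9103 (-0.8 dB); phase: φ = 24.5°.

|H| = 0.9103 (-0.8 dB), φ = 24.5°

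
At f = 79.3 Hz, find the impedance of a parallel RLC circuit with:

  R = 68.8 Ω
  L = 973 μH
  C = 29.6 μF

Step 1 — Angular frequency: ω = 2π·f = 2π·79.3 = 498.3 rad/s.
Step 2 — Component impedances:
  R: Z = R = 68.8 Ω
  L: Z = jωL = j·498.3·0.000973 = 0 + j0.4848 Ω
  C: Z = 1/(jωC) = -j/(ω·C) = 0 - j67.8 Ω
Step 3 — Parallel combination: 1/Z_total = 1/R + 1/L + 1/C; Z_total = 0.003465 + j0.4883 Ω = 0.4883∠89.6° Ω.

Z = 0.003465 + j0.4883 Ω = 0.4883∠89.6° Ω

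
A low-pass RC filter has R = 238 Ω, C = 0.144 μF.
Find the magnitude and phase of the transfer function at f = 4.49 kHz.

Step 1 — Angular frequency: ω = 2π·4490 = 2.821e+04 rad/s.
Step 2 — Transfer function: H(jω) = 1/(1 + jωRC).
Step 3 — Denominator: 1 + jωRC = 1 + j·2.821e+04·238·1.44e-07 = 1 + j0.9669.
Step 4 — H = 0.5168 - j0.4997.
Step 5 — Magnitude: |H| = 0.7189 (-2.9 dB); phase: φ = -44.0°.

|H| = 0.7189 (-2.9 dB), φ = -44.0°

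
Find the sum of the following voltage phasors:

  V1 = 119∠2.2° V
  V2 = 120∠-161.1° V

Step 1 — Convert each phasor to rectangular form:
  V1 = 119·(cos(2.2°) + j·sin(2.2°)) = 118.9 + j4.568 V
  V2 = 120·(cos(-161.1°) + j·sin(-161.1°)) = -113.5 - j38.87 V
Step 2 — Sum components: V_total = 5.382 - j34.3 V.
Step 3 — Convert to polar: |V_total| = 34.72 V, ∠V_total = -81.1°.

V_total = 34.72∠-81.1° V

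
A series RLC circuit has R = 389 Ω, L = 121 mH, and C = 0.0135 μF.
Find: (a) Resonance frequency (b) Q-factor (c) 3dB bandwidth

Step 1 — Resonance: ω₀ = 1/√(LC) = 1/√(0.121·1.35e-08) = 2.474e+04 rad/s.
Step 2 — f₀ = ω₀/(2π) = 3938 Hz.
Step 3 — Series Q: Q = ω₀L/R = 2.474e+04·0.121/389 = 7.696.
Step 4 — Bandwidth: Δω = ω₀/Q = 3215 rad/s; BW = Δω/(2π) = 511.7 Hz.

(a) f₀ = 3938 Hz  (b) Q = 7.696  (c) BW = 511.7 Hz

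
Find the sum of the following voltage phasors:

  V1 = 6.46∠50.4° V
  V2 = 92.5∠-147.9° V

Step 1 — Convert each phasor to rectangular form:
  V1 = 6.46·(cos(50.4°) + j·sin(50.4°)) = 4.118 + j4.978 V
  V2 = 92.5·(cos(-147.9°) + j·sin(-147.9°)) = -78.36 - j49.15 V
Step 2 — Sum components: V_total = -74.24 - j44.18 V.
Step 3 — Convert to polar: |V_total| = 86.39 V, ∠V_total = -149.2°.

V_total = 86.39∠-149.2° V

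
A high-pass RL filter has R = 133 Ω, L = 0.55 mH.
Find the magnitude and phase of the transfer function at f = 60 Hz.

Step 1 — Angular frequency: ω = 2π·60 = 377 rad/s.
Step 2 — Transfer function: H(jω) = jωL/(R + jωL).
Step 3 — Numerator jωL = j·0.2073; denominator R + jωL = 133 + j0.2073.
Step 4 — H = 2.43e-06 + j0.001559.
Step 5 — Magnitude: |H| = 0.001559 (-56.1 dB); phase: φ = 89.9°.

|H| = 0.001559 (-56.1 dB), φ = 89.9°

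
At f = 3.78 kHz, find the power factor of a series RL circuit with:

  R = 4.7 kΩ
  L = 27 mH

Step 1 — Angular frequency: ω = 2π·f = 2π·3780 = 2.375e+04 rad/s.
Step 2 — Component impedances:
  R: Z = R = 4700 Ω
  L: Z = jωL = j·2.375e+04·0.027 = 0 + j641.3 Ω
Step 3 — Series combination: Z_total = R + L = 4700 + j641.3 Ω = 4744∠7.8° Ω.
Step 4 — Power factor: PF = cos(φ) = Re(Z)/|Z| = 4700/4743.5 = 0.9908.
Step 5 — Type: Im(Z) = 641.3 ⇒ lagging (phase φ = 7.8°).

PF = 0.9908 (lagging, φ = 7.8°)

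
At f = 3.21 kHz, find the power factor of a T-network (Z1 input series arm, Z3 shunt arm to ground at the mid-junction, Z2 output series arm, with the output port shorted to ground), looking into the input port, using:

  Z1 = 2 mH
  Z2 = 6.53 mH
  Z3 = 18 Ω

Step 1 — Angular frequency: ω = 2π·f = 2π·3210 = 2.017e+04 rad/s.
Step 2 — Component impedances:
  Z1: Z = jωL = j·2.017e+04·0.002 = 0 + j40.34 Ω
  Z2: Z = jωL = j·2.017e+04·0.00653 = 0 + j131.7 Ω
  Z3: Z = R = 18 Ω
Step 3 — With the output port shorted to ground, the output series arm Z2 runs from the junction to ground; the shunt arm Z3 also runs from the junction to ground. They appear in parallel: Z3 || Z2 = 17.67 + j2.415 Ω.
Step 4 — Series with input arm Z1: Z_in = Z1 + (Z3 || Z2) = 17.67 + j42.75 Ω = 46.26∠67.5° Ω.
Step 5 — Power factor: PF = cos(φ) = Re(Z)/|Z| = 17.67/46.26 = 0.382.
Step 6 — Type: Im(Z) = 42.75 ⇒ lagging (phase φ = 67.5°).

PF = 0.382 (lagging, φ = 67.5°)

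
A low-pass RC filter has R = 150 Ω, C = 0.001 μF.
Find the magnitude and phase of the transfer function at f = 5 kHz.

Step 1 — Angular frequency: ω = 2π·5000 = 3.142e+04 rad/s.
Step 2 — Transfer function: H(jω) = 1/(1 + jωRC).
Step 3 — Denominator: 1 + jωRC = 1 + j·3.142e+04·150·1e-09 = 1 + j0.004712.
Step 4 — H = 1 - j0.004712.
Step 5 — Magnitude: |H| = 1 (-0.0 dB); phase: φ = -0.3°.

|H| = 1 (-0.0 dB), φ = -0.3°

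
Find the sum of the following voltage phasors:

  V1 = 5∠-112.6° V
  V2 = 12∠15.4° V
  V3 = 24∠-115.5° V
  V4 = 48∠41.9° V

Step 1 — Convert each phasor to rectangular form:
  V1 = 5·(cos(-112.6°) + j·sin(-112.6°)) = -1.921 - j4.616 V
  V2 = 12·(cos(15.4°) + j·sin(15.4°)) = 11.57 + j3.187 V
  V3 = 24·(cos(-115.5°) + j·sin(-115.5°)) = -10.33 - j21.66 V
  V4 = 48·(cos(41.9°) + j·sin(41.9°)) = 35.73 + j32.06 V
Step 2 — Sum components: V_total = 35.04 + j8.965 V.
Step 3 — Convert to polar: |V_total| = 36.17 V, ∠V_total = 14.3°.

V_total = 36.17∠14.3° V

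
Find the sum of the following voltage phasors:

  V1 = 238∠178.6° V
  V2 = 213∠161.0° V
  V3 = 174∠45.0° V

Step 1 — Convert each phasor to rectangular form:
  V1 = 238·(cos(178.6°) + j·sin(178.6°)) = -237.9 + j5.815 V
  V2 = 213·(cos(161.0°) + j·sin(161.0°)) = -201.4 + j69.35 V
  V3 = 174·(cos(45.0°) + j·sin(45.0°)) = 123 + j123 V
Step 2 — Sum components: V_total = -316.3 + j198.2 V.
Step 3 — Convert to polar: |V_total| = 373.3 V, ∠V_total = 147.9°.

V_total = 373.3∠147.9° V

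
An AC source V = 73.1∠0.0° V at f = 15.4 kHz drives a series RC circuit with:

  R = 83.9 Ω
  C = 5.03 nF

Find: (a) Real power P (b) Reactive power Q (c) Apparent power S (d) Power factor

Step 1 — Angular frequency: ω = 2π·f = 2π·1.54e+04 = 9.676e+04 rad/s.
Step 2 — Component impedances:
  R: Z = R = 83.9 Ω
  C: Z = 1/(jωC) = -j/(ω·C) = 0 - j2055 Ω
Step 3 — Series combination: Z_total = R + C = 83.9 - j2055 Ω = 2056∠-87.7° Ω.
Step 4 — Source phasor: V = 73.1∠0.0° V = 73.1 V.
Step 5 — Current: I = V / Z = 0.00145 + j0.03552 A = 0.03555∠87.7° A.
Step 6 — Complex power: S = V·I* = 0.106 - j2.596 VA.
Step 7 — Real power: P = Re(S) = 0.106 W.
Step 8 — Reactive power: Q = Im(S) = -2.596 VAR.
Step 9 — Apparent power: |S| = 2.599 VA.
Step 10 — Power factor: PF = P/|S| = 0.0408 (leading).

(a) P = 0.106 W  (b) Q = -2.596 VAR  (c) S = 2.599 VA  (d) PF = 0.0408 (leading)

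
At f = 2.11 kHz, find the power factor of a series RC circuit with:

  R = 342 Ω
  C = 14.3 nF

Step 1 — Angular frequency: ω = 2π·f = 2π·2110 = 1.326e+04 rad/s.
Step 2 — Component impedances:
  R: Z = R = 342 Ω
  C: Z = 1/(jωC) = -j/(ω·C) = 0 - j5275 Ω
Step 3 — Series combination: Z_total = R + C = 342 - j5275 Ω = 5286∠-86.3° Ω.
Step 4 — Power factor: PF = cos(φ) = Re(Z)/|Z| = 342/5286 = 0.0647.
Step 5 — Type: Im(Z) = -5275 ⇒ leading (phase φ = -86.3°).

PF = 0.0647 (leading, φ = -86.3°)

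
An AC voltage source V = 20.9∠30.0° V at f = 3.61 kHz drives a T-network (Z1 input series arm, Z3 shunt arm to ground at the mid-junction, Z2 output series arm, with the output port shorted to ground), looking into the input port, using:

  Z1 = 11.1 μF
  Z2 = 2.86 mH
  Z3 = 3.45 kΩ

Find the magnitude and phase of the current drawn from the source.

Step 1 — Angular frequency: ω = 2π·f = 2π·3610 = 2.268e+04 rad/s.
Step 2 — Component impedances:
  Z1: Z = 1/(jωC) = -j/(ω·C) = 0 - j3.972 Ω
  Z2: Z = jωL = j·2.268e+04·0.00286 = 0 + j64.87 Ω
  Z3: Z = R = 3450 Ω
Step 3 — With the output port shorted to ground, the output series arm Z2 runs from the junction to ground; the shunt arm Z3 also runs from the junction to ground. They appear in parallel: Z3 || Z2 = 1.219 + j64.85 Ω.
Step 4 — Series with input arm Z1: Z_in = Z1 + (Z3 || Z2) = 1.219 + j60.88 Ω = 60.89∠88.9° Ω.
Step 5 — Source phasor: V = 20.9∠30.0° V = 18.1 + j10.45 V.
Step 6 — Ohm's law: I = V / Z_total = (18.1 + j10.45) / (1.219 + j60.88) = 0.1775 - j0.2938 A.
Step 7 — Convert to polar: |I| = 0.3432 A, ∠I = -58.9°.

I = 0.3432∠-58.9° A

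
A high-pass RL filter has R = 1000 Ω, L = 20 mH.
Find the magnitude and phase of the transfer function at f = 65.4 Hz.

Step 1 — Angular frequency: ω = 2π·65.4 = 410.9 rad/s.
Step 2 — Transfer function: H(jω) = jωL/(R + jωL).
Step 3 — Numerator jωL = j·8.218; denominator R + jωL = 1000 + j8.218.
Step 4 — H = 6.754e-05 + j0.008218.
Step 5 — Magnitude: |H| = 0.008218 (-41.7 dB); phase: φ = 89.5°.

|H| = 0.008218 (-41.7 dB), φ = 89.5°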